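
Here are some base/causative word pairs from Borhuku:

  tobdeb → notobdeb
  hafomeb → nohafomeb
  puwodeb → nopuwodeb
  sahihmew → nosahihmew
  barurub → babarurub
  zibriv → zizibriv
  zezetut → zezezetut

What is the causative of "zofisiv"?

zozofisiv

tobdeb and barurub both end in -b yet inflect differently (notobdeb, babarurub), so the final letter is not what conditions the rule; the last vowel is.
"zofisiv" has last vowel 'i'. The one such stem in the data (zibriv → zizibriv) repeats the first consonant+vowel as a prefix (as do barurub, zezetut), so the same rule applies.
So zofisiv → zozofisiv.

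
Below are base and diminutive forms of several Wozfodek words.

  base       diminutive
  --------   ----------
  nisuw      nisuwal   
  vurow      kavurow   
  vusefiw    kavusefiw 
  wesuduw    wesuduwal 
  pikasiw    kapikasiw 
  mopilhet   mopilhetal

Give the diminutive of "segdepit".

"segdepit" has last vowel 'i'. The stems whose last vowel is 'i' (pikasiw → kapikasiw, vusefiw → kavusefiw) add the prefix ka-.
So segdepit → kasegdepit.

kasegdepit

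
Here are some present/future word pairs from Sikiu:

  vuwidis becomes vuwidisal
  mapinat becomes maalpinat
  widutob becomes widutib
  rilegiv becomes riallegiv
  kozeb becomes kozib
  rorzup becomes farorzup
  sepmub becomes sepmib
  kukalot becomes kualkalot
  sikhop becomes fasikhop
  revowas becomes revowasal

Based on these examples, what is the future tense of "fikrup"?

fafikrup

"fikrup" ends in -p. The stems ending in -p (sikhop → fasikhop, rorzup → farorzup) add the prefix fa-.
So fikrup → fafikrup.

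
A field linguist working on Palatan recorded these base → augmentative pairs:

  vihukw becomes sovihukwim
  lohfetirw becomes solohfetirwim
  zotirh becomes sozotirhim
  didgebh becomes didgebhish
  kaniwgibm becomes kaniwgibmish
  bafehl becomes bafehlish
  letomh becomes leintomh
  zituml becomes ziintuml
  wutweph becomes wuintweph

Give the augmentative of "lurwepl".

"lurwepl" has second-to-last letter 'p'. The one such stem in the data (wutweph → wuintweph) inserts -in- after the first vowel (as do letomh, zituml), so the same rule applies.
So lurwepl → luinrwepl.

luinrwepl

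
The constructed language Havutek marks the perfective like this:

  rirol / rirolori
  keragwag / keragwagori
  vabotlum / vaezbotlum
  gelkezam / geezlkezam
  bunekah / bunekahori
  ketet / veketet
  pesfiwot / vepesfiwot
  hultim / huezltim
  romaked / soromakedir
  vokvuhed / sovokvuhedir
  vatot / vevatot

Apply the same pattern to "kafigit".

vekafigit

ketet and romaked both have last vowel 'e' yet inflect differently (veketet, soromakedir), so the last vowel is not what conditions the rule; the final letter is.
"kafigit" ends in -t. The stems ending in -t (vatot → vevatot, pesfiwot → vepesfiwot, ketet → veketet) add the prefix ve-.
The other patterns: stems ending in -m insert -ez- after the first vowel; stems ending in -d add so- … -ir around the stem; stems ending in -g, -h or -l add -ori.
So kafigit → vekafigit.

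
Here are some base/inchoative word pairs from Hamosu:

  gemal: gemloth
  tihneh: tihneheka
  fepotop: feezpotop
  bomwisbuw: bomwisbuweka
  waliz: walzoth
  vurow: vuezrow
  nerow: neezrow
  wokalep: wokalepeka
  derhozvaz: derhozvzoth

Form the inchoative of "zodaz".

wokalep and fepotop both end in -p yet inflect differently (wokalepeka, feezpotop), so the final letter is not what conditions the rule; the last vowel is.
"zodaz" has last vowel 'a'. The stems whose last vowel is 'a' (derhozvaz → derhozvzoth, gemal → gemloth) delete the last vowel and add -oth.
So zodaz → zodzoth.

zodzoth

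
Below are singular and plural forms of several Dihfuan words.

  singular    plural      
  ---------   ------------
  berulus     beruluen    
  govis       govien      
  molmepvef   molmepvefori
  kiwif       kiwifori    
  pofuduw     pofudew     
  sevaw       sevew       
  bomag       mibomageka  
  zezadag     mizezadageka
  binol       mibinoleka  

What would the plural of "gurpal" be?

migurpaleka

govis and kiwif both have last vowel 'i' yet inflect differently (govien, kiwifori), so the last vowel is not what conditions the rule; the final letter is.
"gurpal" ends in -l. The one such stem in the data (binol → mibinoleka) adds mi- … -eka around the stem, so the same rule applies.
The other patterns: stems ending in -s drop the final letter and add -en; stems ending in -f add -ori; stems ending in -w change the last vowel to 'e'.
So gurpal → migurpaleka.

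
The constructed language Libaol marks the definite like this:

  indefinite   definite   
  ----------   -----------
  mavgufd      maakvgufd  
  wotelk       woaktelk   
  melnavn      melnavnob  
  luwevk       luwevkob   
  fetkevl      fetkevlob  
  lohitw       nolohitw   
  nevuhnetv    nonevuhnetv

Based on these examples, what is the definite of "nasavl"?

nasavlob

luwevk and wotelk both end in -k yet inflect differently (luwevkob, woaktelk), so the final letter is not what conditions the rule; the second-to-last letter is.
"nasavl" has second-to-last letter 'v'. The stems whose second-to-last letter is 'v' (melnavn → melnavnob, luwevk → luwevkob, fetkevl → fetkevlob) add -ob.
The other patterns: stems whose second-to-last letter is 't' add the prefix no-; stems whose second-to-last letter is 'f' or 'l' insert -ak- after the first vowel.
So nasavl → nasavlob.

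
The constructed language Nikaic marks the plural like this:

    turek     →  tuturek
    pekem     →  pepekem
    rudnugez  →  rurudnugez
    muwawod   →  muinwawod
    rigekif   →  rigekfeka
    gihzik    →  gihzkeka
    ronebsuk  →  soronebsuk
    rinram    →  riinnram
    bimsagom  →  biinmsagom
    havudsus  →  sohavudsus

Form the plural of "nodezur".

sonodezur

turek and gihzik both end in -k yet inflect differently (tuturek, gihzkeka), so the final letter is not what conditions the rule; the last vowel is.
"nodezur" has last vowel 'u'. The stems whose last vowel is 'u' (havudsus → sohavudsus, ronebsuk → soronebsuk) add the prefix so-.
The other patterns: stems whose last vowel is 'e' repeat the first consonant+vowel as a prefix; stems whose last vowel is 'i' delete the last vowel and add -eka; stems whose last vowel is 'a' or 'o' insert -in- after the first vowel.
So nodezur → sonodezur.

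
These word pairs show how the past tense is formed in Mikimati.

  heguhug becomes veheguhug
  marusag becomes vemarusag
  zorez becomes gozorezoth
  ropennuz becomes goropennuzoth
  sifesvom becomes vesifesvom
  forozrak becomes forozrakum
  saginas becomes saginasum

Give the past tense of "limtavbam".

velimtavbam

marusag and saginas both have last vowel 'a' yet inflect differently (vemarusag, saginasum), so the last vowel is not what conditions the rule; the final letter is.
"limtavbam" ends in -m. The one such stem in the data (sifesvom → vesifesvom) adds the prefix ve-, so the same rule applies.
The other patterns: stems ending in -k or -s add -um; stems ending in -z add go- … -oth around the stem.
So limtavbam → velimtavbam.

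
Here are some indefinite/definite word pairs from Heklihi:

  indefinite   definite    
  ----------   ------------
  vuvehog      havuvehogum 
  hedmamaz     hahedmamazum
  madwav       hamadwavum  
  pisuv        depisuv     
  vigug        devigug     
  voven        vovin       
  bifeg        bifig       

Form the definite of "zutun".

"zutun" has last vowel 'u'. The stems whose last vowel is 'u' (pisuv → depisuv, vigug → devigug) add the prefix de-.
So zutun → dezutun.

dezutun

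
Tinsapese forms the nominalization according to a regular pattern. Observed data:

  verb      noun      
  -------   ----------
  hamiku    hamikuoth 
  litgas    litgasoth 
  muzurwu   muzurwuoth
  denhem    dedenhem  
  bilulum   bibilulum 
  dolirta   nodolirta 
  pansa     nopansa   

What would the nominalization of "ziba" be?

noziba

"ziba" ends in -a. The stems ending in -a (dolirta → nodolirta, pansa → nopansa) add the prefix no-.
The other patterns: stems ending in -s or -u add -oth; stems ending in -m repeat the first consonant+vowel as a prefix.
So ziba → noziba.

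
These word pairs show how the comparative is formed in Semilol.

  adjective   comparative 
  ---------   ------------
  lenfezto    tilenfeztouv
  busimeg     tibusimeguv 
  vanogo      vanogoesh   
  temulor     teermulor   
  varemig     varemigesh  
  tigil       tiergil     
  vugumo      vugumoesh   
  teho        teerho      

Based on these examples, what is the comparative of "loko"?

teho and vanogo both end in -o yet inflect differently (teerho, vanogoesh), so the final letter is not what conditions the rule; the first letter is.
"loko" begins with l-. The one such stem in the data (lenfezto → tilenfeztouv) adds ti- … -uv around the stem, so the same rule applies.
The other patterns: stems beginning with t- insert -er- after the first vowel; stems beginning with v- add -esh.
So loko → tilokouv.

tilokouv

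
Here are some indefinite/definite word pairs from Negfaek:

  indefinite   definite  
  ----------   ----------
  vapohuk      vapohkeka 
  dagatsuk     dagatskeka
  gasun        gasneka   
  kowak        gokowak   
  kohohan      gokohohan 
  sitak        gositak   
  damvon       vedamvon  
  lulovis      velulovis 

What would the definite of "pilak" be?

gopilak

vapohuk and kowak both end in -k yet inflect differently (vapohkeka, gokowak), so the final letter is not what conditions the rule; the last vowel is.
"pilak" has last vowel 'a'. The stems whose last vowel is 'a' (kowak → gokowak, kohohan → gokohohan, sitak → gositak) add the prefix go-.
The other patterns: stems whose last vowel is 'u' delete the last vowel and add -eka; stems whose last vowel is 'i' or 'o' add the prefix ve-.
So pilak → gopilak.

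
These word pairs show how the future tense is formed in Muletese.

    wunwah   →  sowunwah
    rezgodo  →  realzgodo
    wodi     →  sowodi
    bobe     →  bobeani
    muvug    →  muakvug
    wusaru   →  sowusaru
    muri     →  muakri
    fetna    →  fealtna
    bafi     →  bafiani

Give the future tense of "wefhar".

sowefhar

muri and bafi both end in -i yet inflect differently (muakri, bafiani), so the final letter is not what conditions the rule; the first letter is.
"wefhar" begins with w-. The stems beginning with w- (wusaru → sowusaru, wunwah → sowunwah, wodi → sowodi) add the prefix so-.
The other patterns: stems beginning with m- insert -ak- after the first vowel; stems beginning with b- add -ani; stems beginning with f- or r- insert -al- after the first vowel.
So wefhar → sowefhar.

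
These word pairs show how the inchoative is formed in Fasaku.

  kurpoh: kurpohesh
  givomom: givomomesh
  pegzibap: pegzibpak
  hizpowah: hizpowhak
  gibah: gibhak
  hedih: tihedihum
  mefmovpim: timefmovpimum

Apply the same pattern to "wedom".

wedomesh

kurpoh and hizpowah both end in -h yet inflect differently (kurpohesh, hizpowhak), so the final letter is not what conditions the rule; the last vowel is.
"wedom" has last vowel 'o'. The stems whose last vowel is 'o' (kurpoh → kurpohesh, givomom → givomomesh) add -esh.
The other patterns: stems whose last vowel is 'a' delete the last vowel and add -ak; stems whose last vowel is 'i' add ti- … -um around the stem.
So wedom → wedomesh.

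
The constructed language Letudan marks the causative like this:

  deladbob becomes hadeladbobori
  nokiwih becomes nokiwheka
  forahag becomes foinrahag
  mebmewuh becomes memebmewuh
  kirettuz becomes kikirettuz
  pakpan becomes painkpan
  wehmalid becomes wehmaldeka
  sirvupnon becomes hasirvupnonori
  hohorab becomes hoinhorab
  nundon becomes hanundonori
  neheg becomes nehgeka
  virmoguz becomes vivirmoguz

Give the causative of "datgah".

deladbob and hohorab both end in -b yet inflect differently (hadeladbobori, hoinhorab), so the final letter is not what conditions the rule; the last vowel is.
"datgah" has last vowel 'a'. The stems whose last vowel is 'a' (hohorab → hoinhorab, pakpan → painkpan, forahag → foinrahag) insert -in- after the first vowel.
The other patterns: stems whose last vowel is 'o' add ha- … -ori around the stem; stems whose last vowel is 'e' or 'i' delete the last vowel and add -eka; stems whose last vowel is 'u' repeat the first consonant+vowel as a prefix.
So datgah → daintgah.

daintgah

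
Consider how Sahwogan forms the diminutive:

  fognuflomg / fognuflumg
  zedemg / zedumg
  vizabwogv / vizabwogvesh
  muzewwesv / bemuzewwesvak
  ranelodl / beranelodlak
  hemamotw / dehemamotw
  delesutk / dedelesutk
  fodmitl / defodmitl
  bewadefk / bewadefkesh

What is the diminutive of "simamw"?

simumw

ranelodl and fodmitl both end in -l yet inflect differently (beranelodlak, defodmitl), so the final letter is not what conditions the rule; the second-to-last letter is.
"simamw" has second-to-last letter 'm'. The stems whose second-to-last letter is 'm' (fognuflomg → fognuflumg, zedemg → zedumg) change the last vowel to 'u'.
The other patterns: stems whose second-to-last letter is 'd' or 's' add be- … -ak around the stem; stems whose second-to-last letter is 't' add the prefix de-; stems whose second-to-last letter is 'f' or 'g' add -esh.
So simamw → simumw.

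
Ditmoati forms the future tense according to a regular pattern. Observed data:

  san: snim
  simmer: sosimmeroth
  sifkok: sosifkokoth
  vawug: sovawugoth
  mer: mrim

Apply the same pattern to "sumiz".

"sumiz" has 2 vowels. The stems with 2 vowels (vawug → sovawugoth, sifkok → sosifkokoth, simmer → sosimmeroth) add so- … -oth around the stem.
The other pattern: stems with 1 vowel delete the last vowel and add -im.
So sumiz → sosumizoth.

sosumizoth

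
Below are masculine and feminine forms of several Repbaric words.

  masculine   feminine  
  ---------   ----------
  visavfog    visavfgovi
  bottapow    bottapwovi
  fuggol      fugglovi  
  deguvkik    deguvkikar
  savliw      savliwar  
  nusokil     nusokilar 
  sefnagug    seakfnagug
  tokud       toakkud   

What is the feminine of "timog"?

timgovi

"timog" has last vowel 'o'. The stems whose last vowel is 'o' (visavfog → visavfgovi, bottapow → bottapwovi, fuggol → fugglovi) delete the last vowel and add -ovi.
The other patterns: stems whose last vowel is 'i' add -ar; stems whose last vowel is 'u' insert -ak- after the first vowel.
So timog → timgovi.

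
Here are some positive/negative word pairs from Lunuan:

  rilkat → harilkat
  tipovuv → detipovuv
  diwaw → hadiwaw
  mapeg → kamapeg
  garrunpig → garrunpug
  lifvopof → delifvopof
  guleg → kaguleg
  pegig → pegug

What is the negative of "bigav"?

habigav

mapeg and pegig both end in -g yet inflect differently (kamapeg, pegug), so the final letter is not what conditions the rule; the last vowel is.
"bigav" has last vowel 'a'. The stems whose last vowel is 'a' (diwaw → hadiwaw, rilkat → harilkat) add the prefix ha-.
The other patterns: stems whose last vowel is 'e' add the prefix ka-; stems whose last vowel is 'i' change the last vowel to 'u'; stems whose last vowel is 'o' or 'u' add the prefix de-.
So bigav → habigav.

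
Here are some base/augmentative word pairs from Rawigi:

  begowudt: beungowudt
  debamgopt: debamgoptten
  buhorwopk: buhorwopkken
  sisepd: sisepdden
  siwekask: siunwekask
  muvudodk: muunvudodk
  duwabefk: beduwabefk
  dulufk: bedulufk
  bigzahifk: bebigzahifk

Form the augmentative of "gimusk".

"gimusk" has second-to-last letter 's'. The one such stem in the data (siwekask → siunwekask) inserts -un- after the first vowel (as do begowudt, muvudodk), so the same rule applies.
The other patterns: stems whose second-to-last letter is 'f' add the prefix be-; stems whose second-to-last letter is 'p' double the final consonant and add -en.
So gimusk → giunmusk.

giunmusk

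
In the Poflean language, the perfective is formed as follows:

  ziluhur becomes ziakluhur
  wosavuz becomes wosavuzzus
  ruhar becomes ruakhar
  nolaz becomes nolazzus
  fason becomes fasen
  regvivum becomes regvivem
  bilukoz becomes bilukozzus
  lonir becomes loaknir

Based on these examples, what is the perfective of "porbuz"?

porbuzzus

ziluhur and wosavuz both have last vowel 'u' yet inflect differently (ziakluhur, wosavuzzus), so the last vowel is not what conditions the rule; the final letter is.
"porbuz" ends in -z. The stems ending in -z (wosavuz → wosavuzzus, nolaz → nolazzus, bilukoz → bilukozzus) double the final consonant and add -us.
The other patterns: stems ending in -r insert -ak- after the first vowel; stems ending in -m or -n change the last vowel to 'e'.
So porbuz → porbuzzus.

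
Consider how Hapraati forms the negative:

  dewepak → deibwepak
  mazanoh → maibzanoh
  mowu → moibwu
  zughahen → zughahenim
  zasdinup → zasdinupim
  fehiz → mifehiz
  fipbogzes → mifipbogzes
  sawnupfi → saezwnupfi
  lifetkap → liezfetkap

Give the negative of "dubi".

zasdinup and lifetkap both end in -p yet inflect differently (zasdinupim, liezfetkap), so the final letter is not what conditions the rule; the first letter is.
"dubi" begins with d-. The one such stem in the data (dewepak → deibwepak) inserts -ib- after the first vowel (as do mazanoh, mowu), so the same rule applies.
The other patterns: stems beginning with z- add -im; stems beginning with f- add the prefix mi-; stems beginning with l- or s- insert -ez- after the first vowel.
So dubi → duibbi.

duibbi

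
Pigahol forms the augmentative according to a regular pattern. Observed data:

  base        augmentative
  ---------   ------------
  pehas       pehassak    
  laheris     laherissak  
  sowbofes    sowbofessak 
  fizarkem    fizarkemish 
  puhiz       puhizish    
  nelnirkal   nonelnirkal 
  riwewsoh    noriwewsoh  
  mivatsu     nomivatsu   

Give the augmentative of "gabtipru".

"gabtipru" ends in -u. The one such stem in the data (mivatsu → nomivatsu) adds the prefix no-, so the same rule applies.
The other patterns: stems ending in -s double the final consonant and add -ak; stems ending in -m or -z add -ish.
So gabtipru → nogabtipru.

nogabtipru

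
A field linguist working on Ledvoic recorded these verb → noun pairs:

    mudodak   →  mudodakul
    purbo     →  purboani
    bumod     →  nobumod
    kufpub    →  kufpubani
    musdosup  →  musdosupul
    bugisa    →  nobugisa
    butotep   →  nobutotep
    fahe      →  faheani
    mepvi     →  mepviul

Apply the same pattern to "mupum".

butotep and musdosup both end in -p yet inflect differently (nobutotep, musdosupul), so the final letter is not what conditions the rule; the first letter is.
"mupum" begins with m-. The stems beginning with m- (musdosup → musdosupul, mudodak → mudodakul, mepvi → mepviul) add -ul.
The other patterns: stems beginning with b- add the prefix no-; stems beginning with f-, k- or p- add -ani.
So mupum → mupumul.

mupumul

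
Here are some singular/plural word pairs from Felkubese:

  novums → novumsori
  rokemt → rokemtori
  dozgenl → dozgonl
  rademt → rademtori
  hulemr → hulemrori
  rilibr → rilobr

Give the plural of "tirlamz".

"tirlamz" has second-to-last letter 'm'. The stems whose second-to-last letter is 'm' (hulemr → hulemrori, rademt → rademtori, rokemt → rokemtori) add -ori.
So tirlamz → tirlamzori.

tirlamzori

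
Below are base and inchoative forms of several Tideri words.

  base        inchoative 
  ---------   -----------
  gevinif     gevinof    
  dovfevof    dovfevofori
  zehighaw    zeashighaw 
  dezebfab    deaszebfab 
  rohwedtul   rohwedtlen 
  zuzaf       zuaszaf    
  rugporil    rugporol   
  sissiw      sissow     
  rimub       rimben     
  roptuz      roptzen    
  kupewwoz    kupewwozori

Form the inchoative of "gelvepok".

"gelvepok" has last vowel 'o'. The stems whose last vowel is 'o' (kupewwoz → kupewwozori, dovfevof → dovfevofori) add -ori.
The other patterns: stems whose last vowel is 'u' delete the last vowel and add -en; stems whose last vowel is 'a' insert -as- after the first vowel; stems whose last vowel is 'i' change the last vowel to 'o'.
So gelvepok → gelvepokori.

gelvepokori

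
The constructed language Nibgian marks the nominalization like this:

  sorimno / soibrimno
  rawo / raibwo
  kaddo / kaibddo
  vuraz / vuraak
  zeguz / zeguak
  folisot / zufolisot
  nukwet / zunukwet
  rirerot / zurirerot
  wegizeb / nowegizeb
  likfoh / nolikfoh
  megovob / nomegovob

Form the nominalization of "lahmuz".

sorimno and folisot both have last vowel 'o' yet inflect differently (soibrimno, zufolisot), so the last vowel is not what conditions the rule; the final letter is.
"lahmuz" ends in -z. The stems ending in -z (vuraz → vuraak, zeguz → zeguak) drop the final letter and add -ak.
The other patterns: stems ending in -o insert -ib- after the first vowel; stems ending in -t add the prefix zu-; stems ending in -b or -h add the prefix no-.
So lahmuz → lahmuak.

lahmuak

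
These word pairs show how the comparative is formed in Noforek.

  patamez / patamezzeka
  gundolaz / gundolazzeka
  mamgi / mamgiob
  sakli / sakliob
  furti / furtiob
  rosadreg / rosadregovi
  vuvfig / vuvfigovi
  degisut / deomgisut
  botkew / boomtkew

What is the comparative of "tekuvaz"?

patamez and rosadreg both have last vowel 'e' yet inflect differently (patamezzeka, rosadregovi), so the last vowel is not what conditions the rule; the final letter is.
"tekuvaz" ends in -z. The stems ending in -z (patamez → patamezzeka, gundolaz → gundolazzeka) double the final consonant and add -eka.
The other patterns: stems ending in -i add -ob; stems ending in -g add -ovi; stems ending in -t or -w insert -om- after the first vowel.
So tekuvaz → tekuvazzeka.

tekuvazzeka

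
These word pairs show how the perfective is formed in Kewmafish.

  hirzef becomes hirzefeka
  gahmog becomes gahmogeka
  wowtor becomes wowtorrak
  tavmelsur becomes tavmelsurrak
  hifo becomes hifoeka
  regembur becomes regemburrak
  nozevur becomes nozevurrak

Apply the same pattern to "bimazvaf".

wowtor and gahmog both have last vowel 'o' yet inflect differently (wowtorrak, gahmogeka), so the last vowel is not what conditions the rule; the final letter is.
"bimazvaf" ends in -f. The one such stem in the data (hirzef → hirzefeka) adds -eka, so the same rule applies.
The other pattern: stems ending in -r double the final consonant and add -ak.
So bimazvaf → bimazvafeka.

bimazvafeka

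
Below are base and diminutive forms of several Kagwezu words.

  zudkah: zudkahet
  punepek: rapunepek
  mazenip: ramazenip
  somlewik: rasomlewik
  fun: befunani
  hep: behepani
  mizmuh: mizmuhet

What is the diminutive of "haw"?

hep and mazenip both end in -p yet inflect differently (behepani, ramazenip), so the final letter is not what conditions the rule; the number of vowels is.
"haw" has 1 vowel. The stems with 1 vowel (hep → behepani, fun → befunani) add be- … -ani around the stem.
The other patterns: stems with 2 vowels add -et; stems with 3 vowels add the prefix ra-.
So haw → behawani.

behawani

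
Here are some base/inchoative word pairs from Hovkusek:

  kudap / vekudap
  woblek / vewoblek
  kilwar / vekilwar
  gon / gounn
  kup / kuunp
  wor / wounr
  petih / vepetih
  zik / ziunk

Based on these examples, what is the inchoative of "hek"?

zik and woblek both end in -k yet inflect differently (ziunk, vewoblek), so the final letter is not what conditions the rule; the number of vowels is.
"hek" has 1 vowel. The stems with 1 vowel (gon → gounn, wor → wounr, kup → kuunp) insert -un- after the first vowel.
So hek → heunk.

heunk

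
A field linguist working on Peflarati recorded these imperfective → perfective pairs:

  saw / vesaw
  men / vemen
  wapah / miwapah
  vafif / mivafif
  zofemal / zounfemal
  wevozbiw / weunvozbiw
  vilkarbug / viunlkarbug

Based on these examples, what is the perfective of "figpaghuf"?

fiungpaghuf

saw and wevozbiw both end in -w yet inflect differently (vesaw, weunvozbiw), so the final letter is not what conditions the rule; the number of vowels is.
"figpaghuf" has 3 vowels. The stems with 3 vowels (zofemal → zounfemal, wevozbiw → weunvozbiw, vilkarbug → viunlkarbug) insert -un- after the first vowel.
So figpaghuf → fiungpaghuf.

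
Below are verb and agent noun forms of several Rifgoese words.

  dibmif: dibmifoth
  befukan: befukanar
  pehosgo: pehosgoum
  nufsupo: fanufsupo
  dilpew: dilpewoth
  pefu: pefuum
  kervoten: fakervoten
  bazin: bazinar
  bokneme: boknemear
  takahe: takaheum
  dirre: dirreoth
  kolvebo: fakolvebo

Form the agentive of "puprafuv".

puprafuvum

bokneme and dirre both end in -e yet inflect differently (boknemear, dirreoth), so the final letter is not what conditions the rule; the first letter is.
"puprafuv" begins with p-. The stems beginning with p- (pefu → pefuum, pehosgo → pehosgoum) add -um.
The other patterns: stems beginning with b- add -ar; stems beginning with d- add -oth; stems beginning with k- or n- add the prefix fa-.
So puprafuv → puprafuvum.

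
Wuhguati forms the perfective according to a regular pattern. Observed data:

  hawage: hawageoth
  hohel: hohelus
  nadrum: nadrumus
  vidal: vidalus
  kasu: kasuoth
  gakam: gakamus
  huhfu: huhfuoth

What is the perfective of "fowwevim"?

fowwevimus

"fowwevim" ends in a consonant. The stems ending in a consonant (nadrum → nadrumus, gakam → gakamus, hohel → hohelus) add -us.
The other pattern: stems ending in a vowel add -oth.
So fowwevim → fowwevimus.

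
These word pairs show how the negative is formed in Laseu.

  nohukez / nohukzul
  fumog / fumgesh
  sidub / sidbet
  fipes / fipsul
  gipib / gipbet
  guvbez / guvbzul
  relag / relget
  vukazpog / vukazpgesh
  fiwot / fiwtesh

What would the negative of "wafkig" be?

wafkget

"wafkig" has last vowel 'i'. The one such stem in the data (gipib → gipbet) deletes the last vowel and adds -et (as do sidub, relag), so the same rule applies.
So wafkig → wafkget.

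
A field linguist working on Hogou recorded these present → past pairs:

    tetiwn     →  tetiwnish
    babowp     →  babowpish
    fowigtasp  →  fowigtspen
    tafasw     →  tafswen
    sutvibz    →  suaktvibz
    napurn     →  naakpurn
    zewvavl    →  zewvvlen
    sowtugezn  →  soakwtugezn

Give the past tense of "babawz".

babawzish

babowp and fowigtasp both end in -p yet inflect differently (babowpish, fowigtspen), so the final letter is not what conditions the rule; the second-to-last letter is.
"babawz" has second-to-last letter 'w'. The stems whose second-to-last letter is 'w' (tetiwn → tetiwnish, babowp → babowpish) add -ish.
The other patterns: stems whose second-to-last letter is 's' or 'v' delete the last vowel and add -en; stems whose second-to-last letter is 'b', 'r' or 'z' insert -ak- after the first vowel.
So babawz → babawzish.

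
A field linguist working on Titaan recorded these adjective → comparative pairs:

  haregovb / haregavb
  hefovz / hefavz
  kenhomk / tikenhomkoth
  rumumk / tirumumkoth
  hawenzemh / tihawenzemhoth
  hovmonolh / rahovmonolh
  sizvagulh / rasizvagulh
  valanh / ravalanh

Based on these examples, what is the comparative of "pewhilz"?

rapewhilz

hawenzemh and hovmonolh both end in -h yet inflect differently (tihawenzemhoth, rahovmonolh), so the final letter is not what conditions the rule; the second-to-last letter is.
"pewhilz" has second-to-last letter 'l'. The stems whose second-to-last letter is 'l' (hovmonolh → rahovmonolh, sizvagulh → rasizvagulh) add the prefix ra-.
So pewhilz → rapewhilz.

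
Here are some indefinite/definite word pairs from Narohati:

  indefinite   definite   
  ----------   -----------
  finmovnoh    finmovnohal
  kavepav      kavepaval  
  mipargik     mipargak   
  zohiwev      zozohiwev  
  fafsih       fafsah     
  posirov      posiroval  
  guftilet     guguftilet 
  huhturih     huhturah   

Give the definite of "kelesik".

finmovnoh and fafsih both end in -h yet inflect differently (finmovnohal, fafsah), so the final letter is not what conditions the rule; the last vowel is.
"kelesik" has last vowel 'i'. The stems whose last vowel is 'i' (mipargik → mipargak, fafsih → fafsah, huhturih → huhturah) change the last vowel to 'a'.
So kelesik → kelesak.

kelesak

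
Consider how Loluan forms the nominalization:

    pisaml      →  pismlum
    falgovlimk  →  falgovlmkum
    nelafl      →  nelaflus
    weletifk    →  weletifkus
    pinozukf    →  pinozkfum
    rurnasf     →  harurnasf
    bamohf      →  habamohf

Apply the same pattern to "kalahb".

hakalahb

falgovlimk and weletifk both end in -k yet inflect differently (falgovlmkum, weletifkus), so the final letter is not what conditions the rule; the second-to-last letter is.
"kalahb" has second-to-last letter 'h'. The one such stem in the data (bamohf → habamohf) adds the prefix ha-, so the same rule applies.
So kalahb → hakalahb.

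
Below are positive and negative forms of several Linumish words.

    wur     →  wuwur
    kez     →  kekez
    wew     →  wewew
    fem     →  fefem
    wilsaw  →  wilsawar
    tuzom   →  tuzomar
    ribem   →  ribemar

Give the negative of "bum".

wew and wilsaw both end in -w yet inflect differently (wewew, wilsawar), so the final letter is not what conditions the rule; the number of vowels is.
"bum" has 1 vowel. The stems with 1 vowel (wur → wuwur, kez → kekez, wew → wewew) repeat the first consonant+vowel as a prefix.
So bum → bubum.

bubum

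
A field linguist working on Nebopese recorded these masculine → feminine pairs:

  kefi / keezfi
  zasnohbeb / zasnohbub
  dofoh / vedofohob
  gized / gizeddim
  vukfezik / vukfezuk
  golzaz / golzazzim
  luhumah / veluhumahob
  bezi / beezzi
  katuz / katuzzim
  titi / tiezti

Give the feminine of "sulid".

vukfezik and bezi both have last vowel 'i' yet inflect differently (vukfezuk, beezzi), so the last vowel is not what conditions the rule; the final letter is.
"sulid" ends in -d. The one such stem in the data (gized → gizeddim) doubles the final consonant and adds -im (as do katuz, golzaz), so the same rule applies.
So sulid → suliddim.

suliddim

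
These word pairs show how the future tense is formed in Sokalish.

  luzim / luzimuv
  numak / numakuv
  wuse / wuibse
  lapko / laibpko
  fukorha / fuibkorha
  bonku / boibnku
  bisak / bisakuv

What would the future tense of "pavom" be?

pavomuv

bisak and fukorha both have last vowel 'a' yet inflect differently (bisakuv, fuibkorha), so the last vowel is not what conditions the rule; whether the stem ends in a vowel or a consonant is.
"pavom" ends in a consonant. The stems ending in a consonant (luzim → luzimuv, bisak → bisakuv, numak → numakuv) add -uv.
So pavom → pavomuv.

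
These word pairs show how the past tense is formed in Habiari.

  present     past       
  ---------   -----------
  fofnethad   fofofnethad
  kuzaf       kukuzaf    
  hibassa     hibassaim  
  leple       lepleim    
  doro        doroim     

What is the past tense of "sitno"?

"sitno" ends in a vowel. The stems ending in a vowel (hibassa → hibassaim, doro → doroim, leple → lepleim) add -im.
The other pattern: stems ending in a consonant repeat the first consonant+vowel as a prefix.
So sitno → sitnoim.

sitnoim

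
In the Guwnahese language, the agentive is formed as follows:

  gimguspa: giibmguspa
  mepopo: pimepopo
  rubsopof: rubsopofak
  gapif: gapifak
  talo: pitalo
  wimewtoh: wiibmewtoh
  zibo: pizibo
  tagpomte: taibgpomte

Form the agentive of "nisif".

rubsopof and zibo both have last vowel 'o' yet inflect differently (rubsopofak, pizibo), so the last vowel is not what conditions the rule; the final letter is.
"nisif" ends in -f. The stems ending in -f (rubsopof → rubsopofak, gapif → gapifak) add -ak.
So nisif → nisifak.

nisifak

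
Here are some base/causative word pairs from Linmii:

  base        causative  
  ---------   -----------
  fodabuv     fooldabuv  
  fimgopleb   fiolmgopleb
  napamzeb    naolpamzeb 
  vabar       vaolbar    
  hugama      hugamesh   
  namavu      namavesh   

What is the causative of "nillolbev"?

vabar and hugama both have last vowel 'a' yet inflect differently (vaolbar, hugamesh), so the last vowel is not what conditions the rule; whether the stem ends in a vowel or a consonant is.
"nillolbev" ends in a consonant. The stems ending in a consonant (fodabuv → fooldabuv, fimgopleb → fiolmgopleb, napamzeb → naolpamzeb) insert -ol- after the first vowel.
So nillolbev → niolllolbev.

niolllolbev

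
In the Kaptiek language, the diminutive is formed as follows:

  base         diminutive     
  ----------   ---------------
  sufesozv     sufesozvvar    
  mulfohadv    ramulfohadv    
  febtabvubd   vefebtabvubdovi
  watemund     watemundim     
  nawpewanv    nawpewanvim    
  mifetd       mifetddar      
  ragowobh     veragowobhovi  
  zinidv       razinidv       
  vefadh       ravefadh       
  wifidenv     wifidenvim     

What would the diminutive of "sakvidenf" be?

sakvidenfim

vefadh and ragowobh both end in -h yet inflect differently (ravefadh, veragowobhovi), so the final letter is not what conditions the rule; the second-to-last letter is.
"sakvidenf" has second-to-last letter 'n'. The stems whose second-to-last letter is 'n' (watemund → watemundim, wifidenv → wifidenvim, nawpewanv → nawpewanvim) add -im.
So sakvidenf → sakvidenfim.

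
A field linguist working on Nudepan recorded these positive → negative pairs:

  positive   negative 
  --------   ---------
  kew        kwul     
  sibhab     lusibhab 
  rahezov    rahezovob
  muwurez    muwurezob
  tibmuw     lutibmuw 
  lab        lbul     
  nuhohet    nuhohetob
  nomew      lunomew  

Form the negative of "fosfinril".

"fosfinril" has 3 vowels. The stems with 3 vowels (nuhohet → nuhohetob, rahezov → rahezovob, muwurez → muwurezob) add -ob.
So fosfinril → fosfinrilob.

fosfinrilob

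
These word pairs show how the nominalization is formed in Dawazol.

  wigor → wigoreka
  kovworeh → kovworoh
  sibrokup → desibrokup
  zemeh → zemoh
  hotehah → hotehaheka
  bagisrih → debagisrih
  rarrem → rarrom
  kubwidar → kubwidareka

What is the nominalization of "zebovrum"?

dezebovrum

zemeh and bagisrih both end in -h yet inflect differently (zemoh, debagisrih), so the final letter is not what conditions the rule; the last vowel is.
"zebovrum" has last vowel 'u'. The one such stem in the data (sibrokup → desibrokup) adds the prefix de-, so the same rule applies.
So zebovrum → dezebovrum.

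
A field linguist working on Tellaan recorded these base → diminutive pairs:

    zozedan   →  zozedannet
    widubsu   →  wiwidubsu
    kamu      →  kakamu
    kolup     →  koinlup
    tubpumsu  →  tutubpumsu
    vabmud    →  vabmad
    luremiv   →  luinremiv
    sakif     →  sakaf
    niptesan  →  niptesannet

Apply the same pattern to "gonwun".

kolup and widubsu both have last vowel 'u' yet inflect differently (koinlup, wiwidubsu), so the last vowel is not what conditions the rule; the final letter is.
"gonwun" ends in -n. The stems ending in -n (zozedan → zozedannet, niptesan → niptesannet) double the final consonant and add -et.
So gonwun → gonwunnet.

gonwunnet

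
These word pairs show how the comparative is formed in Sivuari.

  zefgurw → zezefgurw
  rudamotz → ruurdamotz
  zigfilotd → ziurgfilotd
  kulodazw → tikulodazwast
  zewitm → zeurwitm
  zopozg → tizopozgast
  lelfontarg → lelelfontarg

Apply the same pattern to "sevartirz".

lelfontarg and zopozg both end in -g yet inflect differently (lelelfontarg, tizopozgast), so the final letter is not what conditions the rule; the second-to-last letter is.
"sevartirz" has second-to-last letter 'r'. The stems whose second-to-last letter is 'r' (zefgurw → zezefgurw, lelfontarg → lelelfontarg) repeat the first consonant+vowel as a prefix.
So sevartirz → sesevartirz.

sesevartirz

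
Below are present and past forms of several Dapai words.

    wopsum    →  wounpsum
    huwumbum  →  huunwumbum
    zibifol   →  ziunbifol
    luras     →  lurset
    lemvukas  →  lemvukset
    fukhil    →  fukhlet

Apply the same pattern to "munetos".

muunnetos

zibifol and fukhil both end in -l yet inflect differently (ziunbifol, fukhlet), so the final letter is not what conditions the rule; the last vowel is.
"munetos" has last vowel 'o'. The one such stem in the data (zibifol → ziunbifol) inserts -un- after the first vowel (as do wopsum, huwumbum), so the same rule applies.
The other pattern: stems whose last vowel is 'a' or 'i' delete the last vowel and add -et.
So munetos → muunnetos.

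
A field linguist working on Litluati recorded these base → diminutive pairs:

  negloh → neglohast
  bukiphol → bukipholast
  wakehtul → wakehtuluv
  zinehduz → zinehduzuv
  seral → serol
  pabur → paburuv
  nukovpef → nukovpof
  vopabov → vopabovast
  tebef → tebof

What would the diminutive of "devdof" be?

devdofast

bukiphol and wakehtul both end in -l yet inflect differently (bukipholast, wakehtuluv), so the final letter is not what conditions the rule; the last vowel is.
"devdof" has last vowel 'o'. The stems whose last vowel is 'o' (negloh → neglohast, bukiphol → bukipholast, vopabov → vopabovast) add -ast.
So devdof → devdofast.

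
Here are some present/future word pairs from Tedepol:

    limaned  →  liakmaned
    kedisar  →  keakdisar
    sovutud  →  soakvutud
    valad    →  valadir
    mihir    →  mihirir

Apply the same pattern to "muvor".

muvorir

"muvor" has 2 vowels. The stems with 2 vowels (mihir → mihirir, valad → valadir) add -ir.
The other pattern: stems with 3 vowels insert -ak- after the first vowel.
So muvor → muvorir.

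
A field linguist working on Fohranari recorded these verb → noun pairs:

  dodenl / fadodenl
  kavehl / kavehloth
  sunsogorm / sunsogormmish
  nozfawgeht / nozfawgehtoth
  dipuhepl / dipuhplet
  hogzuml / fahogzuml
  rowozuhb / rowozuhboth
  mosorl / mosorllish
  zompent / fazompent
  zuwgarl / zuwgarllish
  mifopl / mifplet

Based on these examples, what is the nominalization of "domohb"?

domohboth

hogzuml and kavehl both end in -l yet inflect differently (fahogzuml, kavehloth), so the final letter is not what conditions the rule; the second-to-last letter is.
"domohb" has second-to-last letter 'h'. The stems whose second-to-last letter is 'h' (kavehl → kavehloth, nozfawgeht → nozfawgehtoth, rowozuhb → rowozuhboth) add -oth.
The other patterns: stems whose second-to-last letter is 'm' or 'n' add the prefix fa-; stems whose second-to-last letter is 'p' delete the last vowel and add -et; stems whose second-to-last letter is 'r' double the final consonant and add -ish.
So domohb → domohboth.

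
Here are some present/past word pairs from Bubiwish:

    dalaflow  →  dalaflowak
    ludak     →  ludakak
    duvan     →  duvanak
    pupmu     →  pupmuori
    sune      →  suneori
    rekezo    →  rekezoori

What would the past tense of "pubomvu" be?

pubomvuori

dalaflow and rekezo both have last vowel 'o' yet inflect differently (dalaflowak, rekezoori), so the last vowel is not what conditions the rule; whether the stem ends in a vowel or a consonant is.
"pubomvu" ends in a vowel. The stems ending in a vowel (pupmu → pupmuori, sune → suneori, rekezo → rekezoori) add -ori.
The other pattern: stems ending in a consonant add -ak.
So pubomvu → pubomvuori.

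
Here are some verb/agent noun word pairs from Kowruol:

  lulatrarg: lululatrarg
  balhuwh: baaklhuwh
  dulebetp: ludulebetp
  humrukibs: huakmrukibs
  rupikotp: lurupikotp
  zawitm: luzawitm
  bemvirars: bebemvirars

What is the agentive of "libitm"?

lulibitm

bemvirars and humrukibs both end in -s yet inflect differently (bebemvirars, huakmrukibs), so the final letter is not what conditions the rule; the second-to-last letter is.
"libitm" has second-to-last letter 't'. The stems whose second-to-last letter is 't' (rupikotp → lurupikotp, dulebetp → ludulebetp, zawitm → luzawitm) add the prefix lu-.
The other patterns: stems whose second-to-last letter is 'r' repeat the first consonant+vowel as a prefix; stems whose second-to-last letter is 'b' or 'w' insert -ak- after the first vowel.
So libitm → lulibitm.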